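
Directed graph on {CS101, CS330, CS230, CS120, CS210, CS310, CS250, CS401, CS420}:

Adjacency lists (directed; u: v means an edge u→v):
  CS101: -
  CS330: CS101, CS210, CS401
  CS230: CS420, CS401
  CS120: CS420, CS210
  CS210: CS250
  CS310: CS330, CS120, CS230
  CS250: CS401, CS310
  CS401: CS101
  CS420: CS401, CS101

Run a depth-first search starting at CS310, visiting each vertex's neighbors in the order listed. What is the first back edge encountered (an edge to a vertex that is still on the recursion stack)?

CS250→CS310

DFS from CS310 (visiting each vertex's neighbors in the order listed); mark gray on enter, black on exit:
CS310 gray
  CS330 gray
    CS101 gray
    CS101 black
    CS210 gray
      CS250 gray
        CS401 gray
          CS401→CS101: CS101 black — skip
        CS401 black
        CS250→CS310: CS310 is gray → back edge
First back edge: CS250 → CS310.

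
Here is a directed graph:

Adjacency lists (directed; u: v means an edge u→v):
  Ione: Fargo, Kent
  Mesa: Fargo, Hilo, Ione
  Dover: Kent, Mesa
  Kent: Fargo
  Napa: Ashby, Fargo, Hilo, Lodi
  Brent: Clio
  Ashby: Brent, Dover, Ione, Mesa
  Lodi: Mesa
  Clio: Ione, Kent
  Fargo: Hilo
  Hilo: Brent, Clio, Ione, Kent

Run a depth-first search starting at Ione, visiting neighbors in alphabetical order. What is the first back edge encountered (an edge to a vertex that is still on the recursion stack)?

DFS from Ione (visiting neighbors in alphabetical order); mark gray on enter, black on exit:
Ione gray
  Fargo gray
    Hilo gray
      Brent gray
        Clio gray
          Clio→Ione: Ione is gray → back edge
First back edge: Clio → Ione.

Clio->Ione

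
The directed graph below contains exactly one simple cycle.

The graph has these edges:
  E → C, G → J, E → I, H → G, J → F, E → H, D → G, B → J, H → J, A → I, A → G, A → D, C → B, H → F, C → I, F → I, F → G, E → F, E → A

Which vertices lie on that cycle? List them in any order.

F, G, J

DFS with gray/black marking from J:
J gray
  F gray
    I gray
    I black
    G gray
      G→J: J is gray → back edge
Back edge closes the cycle J → F → G → J; its vertices are {F, G, J}.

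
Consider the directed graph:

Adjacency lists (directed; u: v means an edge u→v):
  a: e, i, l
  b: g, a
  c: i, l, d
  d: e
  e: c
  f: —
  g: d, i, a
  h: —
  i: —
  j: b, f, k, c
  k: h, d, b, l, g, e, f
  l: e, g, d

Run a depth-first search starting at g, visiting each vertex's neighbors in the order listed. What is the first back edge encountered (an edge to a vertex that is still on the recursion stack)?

l→e

DFS from g (visiting each vertex's neighbors in the order listed); mark gray on enter, black on exit:
g gray
  d gray
    e gray
      c gray
        i gray
        i black
        l gray
          l→e: e is gray → back edge
First back edge: l → e.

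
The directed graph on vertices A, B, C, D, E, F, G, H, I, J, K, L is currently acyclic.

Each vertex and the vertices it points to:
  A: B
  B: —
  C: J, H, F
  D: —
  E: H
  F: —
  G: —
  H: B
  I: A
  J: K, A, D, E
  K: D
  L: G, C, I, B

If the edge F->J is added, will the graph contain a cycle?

No

Adding F→J creates a cycle iff J can already reach F.
Explore from J: no path reaches F. The graph stays acyclic.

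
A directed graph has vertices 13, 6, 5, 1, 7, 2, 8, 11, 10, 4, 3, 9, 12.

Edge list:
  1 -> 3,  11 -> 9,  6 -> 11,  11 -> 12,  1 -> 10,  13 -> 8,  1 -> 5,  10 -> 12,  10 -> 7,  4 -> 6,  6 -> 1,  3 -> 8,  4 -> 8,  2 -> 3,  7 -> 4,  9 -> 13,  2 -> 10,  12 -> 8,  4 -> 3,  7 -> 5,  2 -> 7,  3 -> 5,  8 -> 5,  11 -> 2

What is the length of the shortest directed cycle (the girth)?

5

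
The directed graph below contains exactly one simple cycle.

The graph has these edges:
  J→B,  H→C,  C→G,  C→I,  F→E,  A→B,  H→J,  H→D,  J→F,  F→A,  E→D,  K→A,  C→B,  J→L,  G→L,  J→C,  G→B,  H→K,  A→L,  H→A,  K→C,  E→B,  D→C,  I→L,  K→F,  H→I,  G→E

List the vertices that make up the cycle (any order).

DFS with gray/black marking from D:
D gray
  C gray
    B gray
    B black
    G gray
      L gray
      L black
      G→B: B black — skip
      E gray
        E→D: D is gray → back edge
Back edge closes the cycle D → C → G → E → D; its vertices are {C, D, E, G}.

C, D, E, G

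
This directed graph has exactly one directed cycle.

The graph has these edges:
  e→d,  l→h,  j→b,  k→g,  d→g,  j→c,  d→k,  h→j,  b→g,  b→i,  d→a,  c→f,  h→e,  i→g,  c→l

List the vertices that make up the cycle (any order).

c, h, j, l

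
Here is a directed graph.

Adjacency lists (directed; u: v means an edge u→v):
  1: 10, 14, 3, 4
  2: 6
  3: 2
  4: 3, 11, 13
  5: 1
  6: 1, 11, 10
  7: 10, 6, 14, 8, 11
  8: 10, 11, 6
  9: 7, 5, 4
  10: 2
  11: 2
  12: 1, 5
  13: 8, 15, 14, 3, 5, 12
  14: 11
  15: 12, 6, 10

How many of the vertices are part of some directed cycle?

A vertex is on a directed cycle iff it belongs to a strongly connected component of size ≥ 2 (or has a self-loop).
The vertices on cycles are {1, 2, 3, 4, 5, 6, 8, 10, 11, 12, 13, 14, 15} — 13 in total.

13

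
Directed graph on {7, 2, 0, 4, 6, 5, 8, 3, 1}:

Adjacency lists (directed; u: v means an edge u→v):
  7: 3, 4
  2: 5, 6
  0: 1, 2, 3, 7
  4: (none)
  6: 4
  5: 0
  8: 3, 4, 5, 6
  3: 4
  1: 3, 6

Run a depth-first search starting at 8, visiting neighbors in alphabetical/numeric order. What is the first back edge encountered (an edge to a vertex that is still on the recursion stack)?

DFS from 8 (visiting neighbors in alphabetical/numeric order); mark gray on enter, black on exit:
8 gray
  3 gray
    4 gray
    4 black
  3 black
  8→4: 4 black — skip
  5 gray
    0 gray
      1 gray
        1→3: 3 black — skip
        6 gray
          6→4: 4 black — skip
        6 black
      1 black
      2 gray
        2→5: 5 is gray → back edge
First back edge: 2 → 5.

2->5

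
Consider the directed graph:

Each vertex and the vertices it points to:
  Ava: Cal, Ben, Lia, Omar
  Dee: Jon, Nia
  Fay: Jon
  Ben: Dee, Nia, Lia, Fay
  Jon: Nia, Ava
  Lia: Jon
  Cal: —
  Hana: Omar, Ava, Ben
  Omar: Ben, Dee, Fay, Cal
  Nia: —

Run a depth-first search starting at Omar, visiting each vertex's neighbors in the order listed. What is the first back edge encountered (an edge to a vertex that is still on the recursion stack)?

Ava→Ben

DFS from Omar (visiting each vertex's neighbors in the order listed); mark gray on enter, black on exit:
Omar gray
  Ben gray
    Dee gray
      Jon gray
        Nia gray
        Nia black
        Ava gray
          Cal gray
          Cal black
          Ava→Ben: Ben is gray → back edge
First back edge: Ava → Ben.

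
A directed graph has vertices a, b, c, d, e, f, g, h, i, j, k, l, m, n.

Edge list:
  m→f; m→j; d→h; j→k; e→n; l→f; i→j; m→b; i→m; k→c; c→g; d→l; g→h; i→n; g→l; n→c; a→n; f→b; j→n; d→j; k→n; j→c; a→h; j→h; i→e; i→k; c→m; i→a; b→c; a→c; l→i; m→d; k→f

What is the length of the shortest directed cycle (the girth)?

For each vertex v, BFS finds the shortest path from v back to v.
The shortest such closed walk is m → b → c → m, length 3.

3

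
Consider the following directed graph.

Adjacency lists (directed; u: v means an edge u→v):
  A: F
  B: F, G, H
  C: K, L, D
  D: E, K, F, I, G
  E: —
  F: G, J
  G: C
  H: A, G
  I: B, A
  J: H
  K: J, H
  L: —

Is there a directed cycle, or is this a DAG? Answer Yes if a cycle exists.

DFS with white/gray/black marking, starting from I:
I gray
  B gray
    F gray
      G gray
        C gray
          K gray
            J gray
              H gray
                A gray
                  A→F: F is gray → back edge
Back edge found, so a cycle exists: F → G → C → K → J → H → A → F.

Yes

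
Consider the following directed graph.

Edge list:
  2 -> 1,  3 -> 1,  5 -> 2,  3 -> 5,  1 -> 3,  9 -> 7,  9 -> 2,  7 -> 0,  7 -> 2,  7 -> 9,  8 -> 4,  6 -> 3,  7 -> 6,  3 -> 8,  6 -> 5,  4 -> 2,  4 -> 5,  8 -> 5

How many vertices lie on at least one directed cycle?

A vertex is on a directed cycle iff it belongs to a strongly connected component of size ≥ 2 (or has a self-loop).
The vertices on cycles are {1, 2, 3, 4, 5, 7, 8, 9} — 8 in total.

8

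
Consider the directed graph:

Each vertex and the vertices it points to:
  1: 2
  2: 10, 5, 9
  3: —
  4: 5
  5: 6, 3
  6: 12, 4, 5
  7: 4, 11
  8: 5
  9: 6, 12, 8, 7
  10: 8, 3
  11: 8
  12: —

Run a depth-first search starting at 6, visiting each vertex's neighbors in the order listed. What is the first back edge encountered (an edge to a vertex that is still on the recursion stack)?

5→6

DFS from 6 (visiting each vertex's neighbors in the order listed); mark gray on enter, black on exit:
6 gray
  12 gray
  12 black
  4 gray
    5 gray
      5→6: 6 is gray → back edge
First back edge: 5 → 6.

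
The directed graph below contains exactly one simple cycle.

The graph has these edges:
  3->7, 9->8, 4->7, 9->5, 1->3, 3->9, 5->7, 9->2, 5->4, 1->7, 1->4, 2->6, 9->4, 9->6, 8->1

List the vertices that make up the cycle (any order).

DFS with gray/black marking from 3:
3 gray
  9 gray
    5 gray
      7 gray
      7 black
      4 gray
        4→7: 7 black — skip
      4 black
    5 black
    2 gray
      6 gray
      6 black
    2 black
    9→6: 6 black — skip
    9→4: 4 black — skip
    8 gray
      1 gray
        1→3: 3 is gray → back edge
Back edge closes the cycle 3 → 9 → 8 → 1 → 3; its vertices are {1, 3, 8, 9}.

1, 3, 8, 9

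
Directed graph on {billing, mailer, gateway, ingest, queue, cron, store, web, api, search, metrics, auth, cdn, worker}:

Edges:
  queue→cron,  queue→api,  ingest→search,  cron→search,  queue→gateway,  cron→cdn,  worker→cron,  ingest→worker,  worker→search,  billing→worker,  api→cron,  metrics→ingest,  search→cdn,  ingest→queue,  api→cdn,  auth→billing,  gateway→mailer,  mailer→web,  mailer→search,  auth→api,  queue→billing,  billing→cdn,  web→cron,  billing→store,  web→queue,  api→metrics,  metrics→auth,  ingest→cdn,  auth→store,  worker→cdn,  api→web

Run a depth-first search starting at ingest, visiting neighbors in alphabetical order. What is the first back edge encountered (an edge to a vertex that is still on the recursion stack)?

auth->api

DFS from ingest (visiting neighbors in alphabetical order); mark gray on enter, black on exit:
ingest gray
  cdn gray
  cdn black
  queue gray
    api gray
      api→cdn: cdn black — skip
      cron gray
        cron→cdn: cdn black — skip
        search gray
          search→cdn: cdn black — skip
        search black
      cron black
      metrics gray
        auth gray
          auth→api: api is gray → back edge
First back edge: auth → api.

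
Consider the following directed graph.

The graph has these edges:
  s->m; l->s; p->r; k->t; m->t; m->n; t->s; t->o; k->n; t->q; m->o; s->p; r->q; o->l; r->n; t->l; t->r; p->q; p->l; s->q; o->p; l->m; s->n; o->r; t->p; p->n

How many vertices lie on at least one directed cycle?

6

A vertex is on a directed cycle iff it belongs to a strongly connected component of size ≥ 2 (or has a self-loop).
The vertices on cycles are {l, m, o, p, s, t} — 6 in total.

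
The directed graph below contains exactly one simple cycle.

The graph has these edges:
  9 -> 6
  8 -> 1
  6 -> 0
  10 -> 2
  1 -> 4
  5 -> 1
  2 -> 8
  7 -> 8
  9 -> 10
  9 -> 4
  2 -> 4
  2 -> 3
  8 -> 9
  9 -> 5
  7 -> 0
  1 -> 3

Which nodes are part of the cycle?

DFS with gray/black marking from 8:
8 gray
  9 gray
    6 gray
      0 gray
      0 black
    6 black
    4 gray
    4 black
    10 gray
      2 gray
        2→8: 8 is gray → back edge
Back edge closes the cycle 8 → 9 → 10 → 2 → 8; its vertices are {2, 8, 9, 10}.

2, 8, 9, 10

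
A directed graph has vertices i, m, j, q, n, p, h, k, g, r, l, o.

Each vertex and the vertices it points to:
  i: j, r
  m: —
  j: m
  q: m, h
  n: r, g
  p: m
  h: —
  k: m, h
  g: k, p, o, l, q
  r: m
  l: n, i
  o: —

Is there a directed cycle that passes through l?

Yes

l is on a cycle iff l can reach itself via ≥1 edge.
l → n → g → l — yes.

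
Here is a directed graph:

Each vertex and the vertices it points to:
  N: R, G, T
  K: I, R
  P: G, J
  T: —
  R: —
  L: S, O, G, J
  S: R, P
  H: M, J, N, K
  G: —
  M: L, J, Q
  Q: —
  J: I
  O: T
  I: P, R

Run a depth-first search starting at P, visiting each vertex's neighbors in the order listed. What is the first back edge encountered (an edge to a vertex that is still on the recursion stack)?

I→P

DFS from P (visiting each vertex's neighbors in the order listed); mark gray on enter, black on exit:
P gray
  G gray
  G black
  J gray
    I gray
      I→P: P is gray → back edge
First back edge: I → P.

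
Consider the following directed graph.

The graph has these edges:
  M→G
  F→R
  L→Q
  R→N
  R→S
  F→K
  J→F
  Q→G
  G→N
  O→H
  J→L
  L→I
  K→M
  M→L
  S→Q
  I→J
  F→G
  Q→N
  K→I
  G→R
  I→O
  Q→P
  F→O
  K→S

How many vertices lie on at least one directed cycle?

A vertex is on a directed cycle iff it belongs to a strongly connected component of size ≥ 2 (or has a self-loop).
The vertices on cycles are {F, G, I, J, K, L, M, Q, R, S} — 10 in total.

10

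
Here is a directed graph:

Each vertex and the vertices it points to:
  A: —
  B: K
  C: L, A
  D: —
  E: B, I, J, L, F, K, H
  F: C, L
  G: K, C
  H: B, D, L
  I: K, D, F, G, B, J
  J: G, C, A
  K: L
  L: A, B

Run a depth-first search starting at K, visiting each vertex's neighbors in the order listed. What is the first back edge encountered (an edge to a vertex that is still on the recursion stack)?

DFS from K (visiting each vertex's neighbors in the order listed); mark gray on enter, black on exit:
K gray
  L gray
    A gray
    A black
    B gray
      B→K: K is gray → back edge
First back edge: B → K.

B->K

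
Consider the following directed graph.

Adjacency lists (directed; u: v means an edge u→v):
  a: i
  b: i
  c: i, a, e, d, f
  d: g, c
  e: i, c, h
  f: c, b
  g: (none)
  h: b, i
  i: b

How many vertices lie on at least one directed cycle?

A vertex is on a directed cycle iff it belongs to a strongly connected component of size ≥ 2 (or has a self-loop).
The vertices on cycles are {b, c, d, e, f, i} — 6 in total.

6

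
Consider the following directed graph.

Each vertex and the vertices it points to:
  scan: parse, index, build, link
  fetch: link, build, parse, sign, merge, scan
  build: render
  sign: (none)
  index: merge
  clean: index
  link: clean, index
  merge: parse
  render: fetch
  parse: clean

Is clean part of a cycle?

clean is on a cycle iff clean can reach itself via ≥1 edge.
clean → index → merge → parse → clean — yes.

Yes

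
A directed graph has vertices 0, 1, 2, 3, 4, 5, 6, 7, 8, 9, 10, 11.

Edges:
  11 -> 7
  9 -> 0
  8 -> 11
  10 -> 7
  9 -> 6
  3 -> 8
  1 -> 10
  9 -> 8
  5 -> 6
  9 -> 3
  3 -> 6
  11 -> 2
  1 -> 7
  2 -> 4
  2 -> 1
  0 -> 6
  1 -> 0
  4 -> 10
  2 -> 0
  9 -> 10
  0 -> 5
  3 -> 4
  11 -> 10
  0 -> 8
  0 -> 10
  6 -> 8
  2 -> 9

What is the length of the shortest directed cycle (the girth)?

For each vertex v, BFS finds the shortest path from v back to v.
The shortest such closed walk is 2 → 9 → 8 → 11 → 2, length 4.

4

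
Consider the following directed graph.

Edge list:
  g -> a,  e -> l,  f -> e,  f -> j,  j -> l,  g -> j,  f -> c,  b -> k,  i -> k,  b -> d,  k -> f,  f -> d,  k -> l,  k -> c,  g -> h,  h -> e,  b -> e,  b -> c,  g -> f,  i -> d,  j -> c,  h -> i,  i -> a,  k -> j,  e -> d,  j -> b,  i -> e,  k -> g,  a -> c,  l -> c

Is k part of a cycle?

k is on a cycle iff k can reach itself via ≥1 edge.
k → j → b → k — yes.

Yes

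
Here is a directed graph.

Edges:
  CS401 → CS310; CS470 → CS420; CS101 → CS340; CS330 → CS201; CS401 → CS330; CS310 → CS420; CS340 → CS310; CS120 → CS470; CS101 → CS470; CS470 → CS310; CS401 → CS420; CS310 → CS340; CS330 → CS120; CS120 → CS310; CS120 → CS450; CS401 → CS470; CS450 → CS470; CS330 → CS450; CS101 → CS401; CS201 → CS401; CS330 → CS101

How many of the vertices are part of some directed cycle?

A vertex is on a directed cycle iff it belongs to a strongly connected component of size ≥ 2 (or has a self-loop).
The vertices on cycles are {CS101, CS201, CS310, CS330, CS340, CS401} — 6 in total.

6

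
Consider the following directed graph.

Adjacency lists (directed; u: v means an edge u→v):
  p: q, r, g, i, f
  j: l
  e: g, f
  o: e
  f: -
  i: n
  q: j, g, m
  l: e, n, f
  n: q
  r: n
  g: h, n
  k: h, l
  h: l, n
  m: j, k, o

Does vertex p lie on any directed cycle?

No

p lies on a cycle iff there is a path from p back to itself.
Exploring from p, it never reaches itself; equivalently, its strongly connected component is a singleton.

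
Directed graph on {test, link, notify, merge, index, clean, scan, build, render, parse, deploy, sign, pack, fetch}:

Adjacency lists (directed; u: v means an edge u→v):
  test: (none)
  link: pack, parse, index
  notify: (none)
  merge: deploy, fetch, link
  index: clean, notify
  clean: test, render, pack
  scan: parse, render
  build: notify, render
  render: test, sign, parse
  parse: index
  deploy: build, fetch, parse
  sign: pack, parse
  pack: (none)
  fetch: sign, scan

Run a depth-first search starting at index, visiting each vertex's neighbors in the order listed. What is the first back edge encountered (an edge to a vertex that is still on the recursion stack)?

DFS from index (visiting each vertex's neighbors in the order listed); mark gray on enter, black on exit:
index gray
  clean gray
    test gray
    test black
    render gray
      render→test: test black — skip
      sign gray
        pack gray
        pack black
        parse gray
          parse→index: index is gray → back edge
First back edge: parse → index.

parse->index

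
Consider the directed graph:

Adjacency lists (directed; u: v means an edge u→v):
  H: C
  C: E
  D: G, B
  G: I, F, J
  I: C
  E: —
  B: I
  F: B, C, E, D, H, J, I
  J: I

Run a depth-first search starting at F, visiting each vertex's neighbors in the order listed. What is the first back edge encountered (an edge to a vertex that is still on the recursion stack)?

G->F

DFS from F (visiting each vertex's neighbors in the order listed); mark gray on enter, black on exit:
F gray
  B gray
    I gray
      C gray
        E gray
        E black
      C black
    I black
  B black
  F→C: C black — skip
  F→E: E black — skip
  D gray
    G gray
      G→I: I black — skip
      G→F: F is gray → back edge
First back edge: G → F.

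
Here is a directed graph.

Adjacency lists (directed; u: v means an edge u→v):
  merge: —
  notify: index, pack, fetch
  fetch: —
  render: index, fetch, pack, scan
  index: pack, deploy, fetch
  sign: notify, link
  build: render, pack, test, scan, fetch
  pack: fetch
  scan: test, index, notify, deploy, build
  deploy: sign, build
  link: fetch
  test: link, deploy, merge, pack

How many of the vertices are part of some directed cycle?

8

A vertex is on a directed cycle iff it belongs to a strongly connected component of size ≥ 2 (or has a self-loop).
The vertices on cycles are {scan, sign, test, build, index, deploy, notify, render} — 8 in total.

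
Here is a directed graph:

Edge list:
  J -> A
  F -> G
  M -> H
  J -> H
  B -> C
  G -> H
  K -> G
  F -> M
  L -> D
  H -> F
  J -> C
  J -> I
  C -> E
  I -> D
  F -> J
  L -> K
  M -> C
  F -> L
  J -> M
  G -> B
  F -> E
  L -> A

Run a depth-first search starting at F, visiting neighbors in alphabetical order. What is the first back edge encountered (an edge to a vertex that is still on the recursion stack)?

H→F

DFS from F (visiting neighbors in alphabetical order); mark gray on enter, black on exit:
F gray
  E gray
  E black
  G gray
    B gray
      C gray
        C→E: E black — skip
      C black
    B black
    H gray
      H→F: F is gray → back edge
First back edge: H → F.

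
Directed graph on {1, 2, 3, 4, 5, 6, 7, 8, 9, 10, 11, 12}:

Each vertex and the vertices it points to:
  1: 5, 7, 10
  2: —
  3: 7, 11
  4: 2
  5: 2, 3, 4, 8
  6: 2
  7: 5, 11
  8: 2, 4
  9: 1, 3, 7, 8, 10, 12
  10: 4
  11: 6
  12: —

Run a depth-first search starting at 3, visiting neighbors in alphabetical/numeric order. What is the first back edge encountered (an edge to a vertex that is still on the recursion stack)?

5→3

DFS from 3 (visiting neighbors in alphabetical/numeric order); mark gray on enter, black on exit:
3 gray
  7 gray
    5 gray
      2 gray
      2 black
      5→3: 3 is gray → back edge
First back edge: 5 → 3.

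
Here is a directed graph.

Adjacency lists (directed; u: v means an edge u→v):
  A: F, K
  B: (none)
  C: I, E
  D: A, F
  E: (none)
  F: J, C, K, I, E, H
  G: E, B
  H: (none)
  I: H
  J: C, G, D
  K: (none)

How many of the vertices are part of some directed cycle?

4

A vertex is on a directed cycle iff it belongs to a strongly connected component of size ≥ 2 (or has a self-loop).
The vertices on cycles are {A, D, F, J} — 4 in total.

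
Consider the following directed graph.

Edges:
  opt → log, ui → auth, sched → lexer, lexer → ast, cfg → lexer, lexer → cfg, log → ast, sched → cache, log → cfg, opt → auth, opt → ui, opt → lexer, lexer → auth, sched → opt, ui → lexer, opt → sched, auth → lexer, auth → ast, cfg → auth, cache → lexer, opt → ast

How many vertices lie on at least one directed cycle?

5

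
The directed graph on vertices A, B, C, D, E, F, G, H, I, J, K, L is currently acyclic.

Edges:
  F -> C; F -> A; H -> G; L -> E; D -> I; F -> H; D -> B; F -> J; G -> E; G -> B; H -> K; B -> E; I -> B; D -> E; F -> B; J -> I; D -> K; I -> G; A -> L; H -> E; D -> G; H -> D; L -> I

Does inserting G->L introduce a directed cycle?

Yes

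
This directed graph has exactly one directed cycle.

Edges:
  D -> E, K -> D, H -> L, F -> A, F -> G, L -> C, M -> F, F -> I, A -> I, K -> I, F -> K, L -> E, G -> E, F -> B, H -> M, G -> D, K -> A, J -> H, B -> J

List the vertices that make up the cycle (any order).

B, F, H, J, M

DFS with gray/black marking from H:
H gray
  L gray
    C gray
    C black
    E gray
    E black
  L black
  M gray
    F gray
      B gray
        J gray
          J→H: H is gray → back edge
Back edge closes the cycle H → M → F → B → J → H; its vertices are {B, F, H, J, M}.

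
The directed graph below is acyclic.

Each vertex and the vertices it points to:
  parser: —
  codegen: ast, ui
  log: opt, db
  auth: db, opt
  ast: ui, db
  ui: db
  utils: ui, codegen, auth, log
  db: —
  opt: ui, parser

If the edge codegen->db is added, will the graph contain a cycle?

Adding codegen→db creates a cycle iff db can already reach codegen.
Explore from db: no path reaches codegen. The graph stays acyclic.

No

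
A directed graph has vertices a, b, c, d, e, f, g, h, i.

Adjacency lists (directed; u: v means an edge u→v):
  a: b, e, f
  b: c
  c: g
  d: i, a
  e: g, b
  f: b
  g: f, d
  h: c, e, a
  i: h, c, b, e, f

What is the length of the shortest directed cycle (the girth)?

4

For each vertex v, BFS finds the shortest path from v back to v.
The shortest such closed walk is d → a → e → g → d, length 4.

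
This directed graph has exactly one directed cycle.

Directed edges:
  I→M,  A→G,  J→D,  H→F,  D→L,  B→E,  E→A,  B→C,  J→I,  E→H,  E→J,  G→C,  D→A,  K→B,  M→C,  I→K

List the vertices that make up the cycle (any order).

B, E, I, J, K

DFS with gray/black marking from E:
E gray
  A gray
    G gray
      C gray
      C black
    G black
  A black
  J gray
    D gray
      D→A: A black — skip
      L gray
      L black
    D black
    I gray
      K gray
        B gray
          B→E: E is gray → back edge
Back edge closes the cycle E → J → I → K → B → E; its vertices are {B, E, I, J, K}.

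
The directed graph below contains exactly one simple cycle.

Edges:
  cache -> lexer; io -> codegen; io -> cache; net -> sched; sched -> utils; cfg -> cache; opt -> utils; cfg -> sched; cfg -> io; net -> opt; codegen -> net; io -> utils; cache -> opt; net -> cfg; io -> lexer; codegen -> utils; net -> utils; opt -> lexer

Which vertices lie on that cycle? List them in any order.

DFS with gray/black marking from codegen:
codegen gray
  net gray
    opt gray
      utils gray
      utils black
      lexer gray
      lexer black
    opt black
    net→utils: utils black — skip
    sched gray
      sched→utils: utils black — skip
    sched black
    cfg gray
      cache gray
        cache→lexer: lexer black — skip
        cache→opt: opt black — skip
      cache black
      cfg→sched: sched black — skip
      io gray
        io→codegen: codegen is gray → back edge
Back edge closes the cycle codegen → net → cfg → io → codegen; its vertices are {io, cfg, net, codegen}.

io, cfg, net, codegen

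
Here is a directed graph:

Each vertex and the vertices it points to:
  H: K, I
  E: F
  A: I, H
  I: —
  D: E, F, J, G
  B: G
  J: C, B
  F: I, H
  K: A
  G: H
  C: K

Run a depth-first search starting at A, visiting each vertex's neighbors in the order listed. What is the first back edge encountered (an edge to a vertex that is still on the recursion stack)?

K->A

DFS from A (visiting each vertex's neighbors in the order listed); mark gray on enter, black on exit:
A gray
  I gray
  I black
  H gray
    K gray
      K→A: A is gray → back edge
First back edge: K → A.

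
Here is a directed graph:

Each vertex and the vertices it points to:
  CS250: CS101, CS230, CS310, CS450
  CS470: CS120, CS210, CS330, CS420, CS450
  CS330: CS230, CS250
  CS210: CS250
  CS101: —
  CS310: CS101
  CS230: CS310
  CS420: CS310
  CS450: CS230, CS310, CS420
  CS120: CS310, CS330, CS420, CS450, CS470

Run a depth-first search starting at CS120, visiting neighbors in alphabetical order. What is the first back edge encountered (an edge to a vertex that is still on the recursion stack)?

CS470->CS120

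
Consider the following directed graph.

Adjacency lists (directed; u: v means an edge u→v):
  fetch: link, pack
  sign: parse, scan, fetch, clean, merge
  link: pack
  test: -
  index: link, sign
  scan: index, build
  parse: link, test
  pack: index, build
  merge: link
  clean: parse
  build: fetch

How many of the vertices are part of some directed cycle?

10

A vertex is on a directed cycle iff it belongs to a strongly connected component of size ≥ 2 (or has a self-loop).
The vertices on cycles are {link, pack, scan, sign, build, clean, fetch, index, merge, parse} — 10 in total.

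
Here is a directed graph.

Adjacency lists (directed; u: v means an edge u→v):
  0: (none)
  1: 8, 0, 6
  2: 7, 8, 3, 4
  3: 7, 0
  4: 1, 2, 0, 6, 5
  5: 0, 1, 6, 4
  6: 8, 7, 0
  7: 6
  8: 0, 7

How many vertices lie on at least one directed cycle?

A vertex is on a directed cycle iff it belongs to a strongly connected component of size ≥ 2 (or has a self-loop).
The vertices on cycles are {2, 4, 5, 6, 7, 8} — 6 in total.

6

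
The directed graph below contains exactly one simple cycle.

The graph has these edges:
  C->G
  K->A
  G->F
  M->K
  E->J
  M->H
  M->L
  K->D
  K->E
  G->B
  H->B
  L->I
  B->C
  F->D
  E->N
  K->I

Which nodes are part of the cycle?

B, C, G

DFS with gray/black marking from B:
B gray
  C gray
    G gray
      F gray
        D gray
        D black
      F black
      G→B: B is gray → back edge
Back edge closes the cycle B → C → G → B; its vertices are {B, C, G}.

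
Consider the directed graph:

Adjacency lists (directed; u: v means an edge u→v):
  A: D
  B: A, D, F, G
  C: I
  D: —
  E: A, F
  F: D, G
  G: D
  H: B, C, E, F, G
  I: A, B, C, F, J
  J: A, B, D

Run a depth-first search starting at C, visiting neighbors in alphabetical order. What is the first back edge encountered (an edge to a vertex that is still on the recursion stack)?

DFS from C (visiting neighbors in alphabetical order); mark gray on enter, black on exit:
C gray
  I gray
    A gray
      D gray
      D black
    A black
    B gray
      B→A: A black — skip
      B→D: D black — skip
      F gray
        F→D: D black — skip
        G gray
          G→D: D black — skip
        G black
      F black
      B→G: G black — skip
    B black
    I→C: C is gray → back edge
First back edge: I → C.

I->C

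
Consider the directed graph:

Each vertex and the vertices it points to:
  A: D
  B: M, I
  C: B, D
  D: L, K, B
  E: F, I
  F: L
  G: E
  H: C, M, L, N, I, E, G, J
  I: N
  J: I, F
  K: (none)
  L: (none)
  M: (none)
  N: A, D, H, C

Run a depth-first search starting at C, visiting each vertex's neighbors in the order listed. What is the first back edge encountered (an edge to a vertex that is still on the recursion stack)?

D->B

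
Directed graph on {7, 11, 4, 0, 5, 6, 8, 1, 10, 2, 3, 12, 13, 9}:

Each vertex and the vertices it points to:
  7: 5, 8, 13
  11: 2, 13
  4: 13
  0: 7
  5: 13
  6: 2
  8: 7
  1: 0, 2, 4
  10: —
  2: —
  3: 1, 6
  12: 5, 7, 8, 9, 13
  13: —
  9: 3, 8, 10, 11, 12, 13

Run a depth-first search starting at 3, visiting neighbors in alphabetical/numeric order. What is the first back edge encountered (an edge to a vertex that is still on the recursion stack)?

DFS from 3 (visiting neighbors in alphabetical/numeric order); mark gray on enter, black on exit:
3 gray
  1 gray
    0 gray
      7 gray
        5 gray
          13 gray
          13 black
        5 black
        8 gray
          8→7: 7 is gray → back edge
First back edge: 8 → 7.

8->7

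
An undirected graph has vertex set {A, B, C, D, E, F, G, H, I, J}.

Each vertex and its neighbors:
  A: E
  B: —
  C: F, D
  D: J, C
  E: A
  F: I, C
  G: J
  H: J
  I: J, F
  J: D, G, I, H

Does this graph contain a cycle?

DFS, tracking each vertex's parent; an edge to a visited non-parent vertex closes a cycle.
Start from J:
visit J (parent –)
  visit D (parent J)
    D–J: parent, skip
    visit C (parent D)
      visit F (parent C)
        visit I (parent F)
          I–J: J visited and ≠ parent → cycle
Cycle: J – D – C – F – I – J.

Yes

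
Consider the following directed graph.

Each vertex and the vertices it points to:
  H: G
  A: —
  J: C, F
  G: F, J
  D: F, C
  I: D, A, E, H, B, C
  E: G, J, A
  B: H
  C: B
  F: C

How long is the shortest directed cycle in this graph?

5

For each vertex v, BFS finds the shortest path from v back to v.
The shortest such closed walk is B → H → G → J → C → B, length 5.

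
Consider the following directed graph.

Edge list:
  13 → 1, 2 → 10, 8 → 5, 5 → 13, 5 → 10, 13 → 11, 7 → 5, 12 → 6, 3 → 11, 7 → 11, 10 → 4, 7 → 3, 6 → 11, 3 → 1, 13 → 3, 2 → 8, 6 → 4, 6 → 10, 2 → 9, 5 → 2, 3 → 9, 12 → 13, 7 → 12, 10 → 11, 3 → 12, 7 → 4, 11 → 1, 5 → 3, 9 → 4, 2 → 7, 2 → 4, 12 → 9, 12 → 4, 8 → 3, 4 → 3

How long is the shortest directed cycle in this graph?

For each vertex v, BFS finds the shortest path from v back to v.
The shortest such closed walk is 7 → 5 → 2 → 7, length 3.

3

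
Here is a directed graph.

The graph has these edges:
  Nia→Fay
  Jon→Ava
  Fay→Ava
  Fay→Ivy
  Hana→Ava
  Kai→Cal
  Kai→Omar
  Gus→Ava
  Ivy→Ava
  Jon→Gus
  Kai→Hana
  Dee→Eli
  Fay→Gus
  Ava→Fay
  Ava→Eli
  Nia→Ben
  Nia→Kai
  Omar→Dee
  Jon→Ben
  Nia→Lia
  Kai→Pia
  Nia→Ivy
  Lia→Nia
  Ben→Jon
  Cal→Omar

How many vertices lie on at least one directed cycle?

8

A vertex is on a directed cycle iff it belongs to a strongly connected component of size ≥ 2 (or has a self-loop).
The vertices on cycles are {Ava, Ben, Fay, Gus, Ivy, Jon, Lia, Nia} — 8 in total.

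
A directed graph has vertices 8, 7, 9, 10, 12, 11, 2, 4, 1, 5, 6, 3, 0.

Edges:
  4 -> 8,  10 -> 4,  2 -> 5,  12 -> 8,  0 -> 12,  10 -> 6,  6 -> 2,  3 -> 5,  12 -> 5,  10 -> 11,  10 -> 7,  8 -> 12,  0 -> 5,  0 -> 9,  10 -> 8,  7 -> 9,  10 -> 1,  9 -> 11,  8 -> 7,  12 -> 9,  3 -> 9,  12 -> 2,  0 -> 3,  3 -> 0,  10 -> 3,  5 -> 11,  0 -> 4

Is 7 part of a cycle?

No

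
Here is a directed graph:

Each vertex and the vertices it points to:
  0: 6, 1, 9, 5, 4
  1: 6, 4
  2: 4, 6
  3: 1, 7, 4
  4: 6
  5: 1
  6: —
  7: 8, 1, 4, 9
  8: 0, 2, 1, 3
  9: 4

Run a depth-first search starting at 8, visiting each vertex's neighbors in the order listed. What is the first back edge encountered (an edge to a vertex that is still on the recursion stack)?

DFS from 8 (visiting each vertex's neighbors in the order listed); mark gray on enter, black on exit:
8 gray
  0 gray
    6 gray
    6 black
    1 gray
      1→6: 6 black — skip
      4 gray
        4→6: 6 black — skip
      4 black
    1 black
    9 gray
      9→4: 4 black — skip
    9 black
    5 gray
      5→1: 1 black — skip
    5 black
    0→4: 4 black — skip
  0 black
  2 gray
    2→4: 4 black — skip
    2→6: 6 black — skip
  2 black
  8→1: 1 black — skip
  3 gray
    3→1: 1 black — skip
    7 gray
      7→8: 8 is gray → back edge
First back edge: 7 → 8.

7->8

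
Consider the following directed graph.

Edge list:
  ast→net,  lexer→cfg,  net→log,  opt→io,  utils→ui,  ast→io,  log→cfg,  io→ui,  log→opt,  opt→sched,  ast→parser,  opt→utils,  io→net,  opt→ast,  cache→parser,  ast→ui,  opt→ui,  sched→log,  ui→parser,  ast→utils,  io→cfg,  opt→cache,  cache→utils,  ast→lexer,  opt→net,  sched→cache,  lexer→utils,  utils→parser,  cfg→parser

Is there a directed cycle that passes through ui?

No

ui lies on a cycle iff there is a path from ui back to itself.
Exploring from ui, it never reaches itself; equivalently, its strongly connected component is a singleton.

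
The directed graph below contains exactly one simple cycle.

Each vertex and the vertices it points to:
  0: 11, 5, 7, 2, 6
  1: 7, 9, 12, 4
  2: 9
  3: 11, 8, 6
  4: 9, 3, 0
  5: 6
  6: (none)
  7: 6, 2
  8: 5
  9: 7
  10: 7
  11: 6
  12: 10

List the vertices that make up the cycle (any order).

DFS with gray/black marking from 9:
9 gray
  7 gray
    6 gray
    6 black
    2 gray
      2→9: 9 is gray → back edge
Back edge closes the cycle 9 → 7 → 2 → 9; its vertices are {2, 7, 9}.

2, 7, 9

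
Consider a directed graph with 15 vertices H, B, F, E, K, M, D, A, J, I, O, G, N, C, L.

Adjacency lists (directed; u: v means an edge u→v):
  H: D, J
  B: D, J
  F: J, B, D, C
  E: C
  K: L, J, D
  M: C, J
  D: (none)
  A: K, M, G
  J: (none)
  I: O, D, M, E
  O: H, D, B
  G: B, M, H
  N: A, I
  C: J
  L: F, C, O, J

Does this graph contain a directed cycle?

No

DFS with white/gray/black marking, starting from D:
D gray
D black
H gray
  H→D: D black — skip
  J gray
  J black
H black
B gray
  B→D: D black — skip
  B→J: J black — skip
B black
F gray
  F→J: J black — skip
  F→B: B black — skip
  F→D: D black — skip
  C gray
    C→J: J black — skip
  C black
F black
E gray
  E→C: C black — skip
E black
K gray
  L gray
    L→F: F black — skip
    L→C: C black — skip
    O gray
      O→H: H black — skip
      O→D: D black — skip
      O→B: B black — skip
    O black
    L→J: J black — skip
  L black
  K→J: J black — skip
  K→D: D black — skip
K black
M gray
  M→C: C black — skip
  M→J: J black — skip
M black
A gray
  A→K: K black — skip
  A→M: M black — skip
  G gray
    G→B: B black — skip
    G→M: M black — skip
    G→H: H black — skip
  G black
A black
I gray
  I→O: O black — skip
  I→D: D black — skip
  I→M: M black — skip
  I→E: E black — skip
I black
N gray
  N→A: A black — skip
  N→I: I black — skip
N black
Every edge goes to a white or black vertex — no back edge, so the graph is acyclic.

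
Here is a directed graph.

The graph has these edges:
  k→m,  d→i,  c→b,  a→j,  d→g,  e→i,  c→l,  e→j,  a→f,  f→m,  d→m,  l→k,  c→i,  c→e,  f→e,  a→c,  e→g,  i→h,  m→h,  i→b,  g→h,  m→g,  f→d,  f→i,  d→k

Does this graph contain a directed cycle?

DFS with white/gray/black marking, starting from m:
m gray
  h gray
  h black
  g gray
    g→h: h black — skip
  g black
m black
l gray
  k gray
    k→m: m black — skip
  k black
l black
a gray
  j gray
  j black
  c gray
    b gray
    b black
    e gray
      i gray
        i→h: h black — skip
        i→b: b black — skip
      i black
      e→g: g black — skip
      e→j: j black — skip
    e black
    c→i: i black — skip
    c→l: l black — skip
  c black
  f gray
    d gray
      d→m: m black — skip
      d→g: g black — skip
      d→i: i black — skip
      d→k: k black — skip
    d black
    f→e: e black — skip
    f→i: i black — skip
    f→m: m black — skip
  f black
a black
Every edge goes to a white or black vertex — no back edge, so the graph is acyclic.

No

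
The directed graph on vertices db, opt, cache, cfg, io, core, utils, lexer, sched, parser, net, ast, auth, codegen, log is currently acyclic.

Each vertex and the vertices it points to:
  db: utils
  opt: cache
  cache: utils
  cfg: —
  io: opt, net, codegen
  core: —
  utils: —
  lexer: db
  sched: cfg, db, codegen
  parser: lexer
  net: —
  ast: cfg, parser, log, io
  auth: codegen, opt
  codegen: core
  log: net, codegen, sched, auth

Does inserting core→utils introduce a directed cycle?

No

Adding core→utils creates a cycle iff utils can already reach core.
Explore from utils: no path reaches core. The graph stays acyclic.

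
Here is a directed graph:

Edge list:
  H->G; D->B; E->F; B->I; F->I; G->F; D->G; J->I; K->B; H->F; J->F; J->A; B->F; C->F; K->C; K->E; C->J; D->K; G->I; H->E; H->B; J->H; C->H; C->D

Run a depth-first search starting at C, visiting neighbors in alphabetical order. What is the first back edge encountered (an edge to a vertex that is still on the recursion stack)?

K->C

DFS from C (visiting neighbors in alphabetical order); mark gray on enter, black on exit:
C gray
  D gray
    B gray
      F gray
        I gray
        I black
      F black
      B→I: I black — skip
    B black
    G gray
      G→F: F black — skip
      G→I: I black — skip
    G black
    K gray
      K→B: B black — skip
      K→C: C is gray → back edge
First back edge: K → C.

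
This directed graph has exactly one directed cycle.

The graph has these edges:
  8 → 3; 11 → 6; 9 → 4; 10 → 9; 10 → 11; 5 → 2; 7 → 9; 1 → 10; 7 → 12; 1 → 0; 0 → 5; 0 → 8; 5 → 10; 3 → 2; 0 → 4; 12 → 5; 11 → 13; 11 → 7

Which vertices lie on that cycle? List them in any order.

5, 7, 10, 11, 12

DFS with gray/black marking from 10:
10 gray
  9 gray
    4 gray
    4 black
  9 black
  11 gray
    6 gray
    6 black
    13 gray
    13 black
    7 gray
      7→9: 9 black — skip
      12 gray
        5 gray
          2 gray
          2 black
          5→10: 10 is gray → back edge
Back edge closes the cycle 10 → 11 → 7 → 12 → 5 → 10; its vertices are {5, 7, 10, 11, 12}.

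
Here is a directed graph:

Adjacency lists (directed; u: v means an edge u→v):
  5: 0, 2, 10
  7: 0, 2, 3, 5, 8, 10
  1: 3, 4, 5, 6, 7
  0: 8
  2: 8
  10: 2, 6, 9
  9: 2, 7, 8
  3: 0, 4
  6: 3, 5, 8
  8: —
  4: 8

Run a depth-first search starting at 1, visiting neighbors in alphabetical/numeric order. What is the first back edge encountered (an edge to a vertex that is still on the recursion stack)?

6->5

DFS from 1 (visiting neighbors in alphabetical/numeric order); mark gray on enter, black on exit:
1 gray
  3 gray
    0 gray
      8 gray
      8 black
    0 black
    4 gray
      4→8: 8 black — skip
    4 black
  3 black
  1→4: 4 black — skip
  5 gray
    5→0: 0 black — skip
    2 gray
      2→8: 8 black — skip
    2 black
    10 gray
      10→2: 2 black — skip
      6 gray
        6→3: 3 black — skip
        6→5: 5 is gray → back edge
First back edge: 6 → 5.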